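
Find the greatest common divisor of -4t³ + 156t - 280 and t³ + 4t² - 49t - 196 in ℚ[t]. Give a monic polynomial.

t + 7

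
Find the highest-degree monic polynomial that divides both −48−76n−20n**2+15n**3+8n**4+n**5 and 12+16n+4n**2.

3+4n+n**2

Apply the Euclidean algorithm:
  n**5+8n**4+15n**3−20n**2−76n−48 = ((1/4)n**3+n**2−n−4)(4n**2+16n+12) + (0)
Last nonzero remainder: 4n**2+16n+12. Dividing through by 4 gives the monic gcd n**2+4n+3.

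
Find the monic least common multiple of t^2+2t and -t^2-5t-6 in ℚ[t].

t^3+5t^2+6t

Repeated division with remainder:
  t^2+2t = (-1)(-t^2-5t-6) + (-3t-6)
  -t^2-5t-6 = ((1/3)t+1)(-3t-6) + (0)
Last nonzero remainder: -3t-6. Dividing through by -3 gives the monic gcd t+2.
Then lcm(f, g) = f·g / gcd(f, g); expanding and making the result monic gives the answer.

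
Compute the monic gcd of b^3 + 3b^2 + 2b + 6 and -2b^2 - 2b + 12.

By polynomial division,
  b^3 + 3b^2 + 2b + 6 = (-(1/2)b - 1)(-2b^2 - 2b + 12) + (6b + 18)
  -2b^2 - 2b + 12 = (-(1/3)b + 2/3)(6b + 18) + (0)
Last nonzero remainder: 6b + 18. Dividing through by 6 gives the monic gcd b + 3.

b + 3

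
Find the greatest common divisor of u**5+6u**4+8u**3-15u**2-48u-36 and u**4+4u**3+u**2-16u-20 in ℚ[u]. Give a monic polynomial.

Euclidean algorithm in ℚ[u]:
  u**5+6u**4+8u**3-15u**2-48u-36 = (u+2)(u**4+4u**3+u**2-16u-20) + (-u**3-u**2+4u+4)
  u**4+4u**3+u**2-16u-20 = (-u-3)(-u**3-u**2+4u+4) + (2u**2-8)
  -u**3-u**2+4u+4 = (-(1/2)u-1/2)(2u**2-8) + (0)
Last nonzero remainder: 2u**2-8. Dividing through by 2 gives the monic gcd u**2-4.

u**2-4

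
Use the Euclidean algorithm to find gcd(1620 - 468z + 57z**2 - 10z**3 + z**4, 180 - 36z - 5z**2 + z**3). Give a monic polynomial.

Apply the Euclidean algorithm:
  z**4 - 10z**3 + 57z**2 - 468z + 1620 = (z - 5)(z**3 - 5z**2 - 36z + 180) + (68z**2 - 828z + 2520)
  z**3 - 5z**2 - 36z + 180 = ((1/68)z + 61/578)(68z**2 - 828z + 2520) + ((4140/289)z - 24840/289)
  68z**2 - 828z + 2520 = ((4913/1035)z - 2023/69)((4140/289)z - 24840/289) + (0)
Last nonzero remainder: (4140/289)z - 24840/289. Dividing through by 4140/289 gives the monic gcd z - 6.

-6 + z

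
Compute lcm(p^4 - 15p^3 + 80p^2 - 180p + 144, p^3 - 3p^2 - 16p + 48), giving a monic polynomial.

p^5 - 11p^4 + 20p^3 + 140p^2 - 576p + 576

Apply the Euclidean algorithm:
  p^4 - 15p^3 + 80p^2 - 180p + 144 = (p - 12)(p^3 - 3p^2 - 16p + 48) + (60p^2 - 420p + 720)
  p^3 - 3p^2 - 16p + 48 = ((1/60)p + 1/15)(60p^2 - 420p + 720) + (0)
Last nonzero remainder: 60p^2 - 420p + 720. Dividing through by 60 gives the monic gcd p^2 - 7p + 12.
Then lcm(f, g) = f·g / gcd(f, g); expanding and making the result monic gives the answer.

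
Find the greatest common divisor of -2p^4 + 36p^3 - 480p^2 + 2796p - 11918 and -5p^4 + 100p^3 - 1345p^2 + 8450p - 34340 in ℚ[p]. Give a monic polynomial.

p^2 - 10p + 101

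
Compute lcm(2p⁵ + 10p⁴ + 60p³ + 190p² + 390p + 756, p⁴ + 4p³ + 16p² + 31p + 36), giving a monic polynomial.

Apply the Euclidean algorithm:
  2p⁵ + 10p⁴ + 60p³ + 190p² + 390p + 756 = (2p + 2)(p⁴ + 4p³ + 16p² + 31p + 36) + (20p³ + 96p² + 256p + 684)
  p⁴ + 4p³ + 16p² + 31p + 36 = ((1/20)p - 1/25)(20p³ + 96p² + 256p + 684) + ((176/25)p² + (176/25)p + 1584/25)
  20p³ + 96p² + 256p + 684 = ((125/44)p + 475/44)((176/25)p² + (176/25)p + 1584/25) + (0)
Last nonzero remainder: (176/25)p² + (176/25)p + 1584/25. Dividing through by 176/25 gives the monic gcd p² + p + 9.
Then lcm(f, g) = f·g / gcd(f, g); expanding and making the result monic gives the answer.

p⁷ + 8p⁶ + 49p⁵ + 205p⁴ + 600p³ + 1343p² + 1914p + 1512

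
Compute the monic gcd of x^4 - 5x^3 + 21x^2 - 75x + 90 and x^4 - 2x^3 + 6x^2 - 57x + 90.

x^2 - 5x + 6

By polynomial division,
  x^4 - 5x^3 + 21x^2 - 75x + 90 = (x^4 - 2x^3 + 6x^2 - 57x + 90) + (-3x^3 + 15x^2 - 18x)
  x^4 - 2x^3 + 6x^2 - 57x + 90 = (-(1/3)x - 1)(-3x^3 + 15x^2 - 18x) + (15x^2 - 75x + 90)
  -3x^3 + 15x^2 - 18x = (-(1/5)x)(15x^2 - 75x + 90) + (0)
Last nonzero remainder: 15x^2 - 75x + 90. Dividing through by 15 gives the monic gcd x^2 - 5x + 6.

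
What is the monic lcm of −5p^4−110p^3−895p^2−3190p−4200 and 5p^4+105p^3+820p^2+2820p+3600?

p^5+28p^4+311p^3+1712p^2+4668p+5040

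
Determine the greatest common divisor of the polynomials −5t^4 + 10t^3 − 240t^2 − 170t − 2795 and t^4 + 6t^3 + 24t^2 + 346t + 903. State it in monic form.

Repeated division with remainder:
  −5t^4 + 10t^3 − 240t^2 − 170t − 2795 = (−5)(t^4 + 6t^3 + 24t^2 + 346t + 903) + (40t^3 − 120t^2 + 1560t + 1720)
  t^4 + 6t^3 + 24t^2 + 346t + 903 = ((1/40)t + 9/40)(40t^3 − 120t^2 + 1560t + 1720) + (12t^2 − 48t + 516)
  40t^3 − 120t^2 + 1560t + 1720 = ((10/3)t + 10/3)(12t^2 − 48t + 516) + (0)
Last nonzero remainder: 12t^2 − 48t + 516. Dividing through by 12 gives the monic gcd t^2 − 4t + 43.

t^2 − 4t + 43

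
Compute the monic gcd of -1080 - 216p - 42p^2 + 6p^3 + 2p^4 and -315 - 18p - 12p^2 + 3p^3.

15 + 3p + p^2

Apply the Euclidean algorithm:
  2p^4 + 6p^3 - 42p^2 - 216p - 1080 = ((2/3)p + 14/3)(3p^3 - 12p^2 - 18p - 315) + (26p^2 + 78p + 390)
  3p^3 - 12p^2 - 18p - 315 = ((3/26)p - 21/26)(26p^2 + 78p + 390) + (0)
Last nonzero remainder: 26p^2 + 78p + 390. Dividing through by 26 gives the monic gcd p^2 + 3p + 15.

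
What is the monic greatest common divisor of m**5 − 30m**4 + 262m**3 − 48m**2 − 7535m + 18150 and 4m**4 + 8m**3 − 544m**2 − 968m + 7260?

m**3 − 9m**2 − 37m + 165

Euclidean algorithm in ℚ[m]:
  m**5 − 30m**4 + 262m**3 − 48m**2 − 7535m + 18150 = ((1/4)m − 8)(4m**4 + 8m**3 − 544m**2 − 968m + 7260) + (462m**3 − 4158m**2 − 17094m + 76230)
  4m**4 + 8m**3 − 544m**2 − 968m + 7260 = ((2/231)m + 2/21)(462m**3 − 4158m**2 − 17094m + 76230) + (0)
Last nonzero remainder: 462m**3 − 4158m**2 − 17094m + 76230. Dividing through by 462 gives the monic gcd m**3 − 9m**2 − 37m + 165.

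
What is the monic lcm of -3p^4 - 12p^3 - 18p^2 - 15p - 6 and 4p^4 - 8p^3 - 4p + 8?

p^6 + p^5 - 4p^4 - 5p^3 - p^2 + 4p + 4

Euclidean algorithm in ℚ[p]:
  -3p^4 - 12p^3 - 18p^2 - 15p - 6 = (-3/4)(4p^4 - 8p^3 - 4p + 8) + (-18p^3 - 18p^2 - 18p)
  4p^4 - 8p^3 - 4p + 8 = (-(2/9)p + 2/3)(-18p^3 - 18p^2 - 18p) + (8p^2 + 8p + 8)
  -18p^3 - 18p^2 - 18p = (-(9/4)p)(8p^2 + 8p + 8) + (0)
Last nonzero remainder: 8p^2 + 8p + 8. Dividing through by 8 gives the monic gcd p^2 + p + 1.
Then lcm(f, g) = f·g / gcd(f, g); expanding and making the result monic gives the answer.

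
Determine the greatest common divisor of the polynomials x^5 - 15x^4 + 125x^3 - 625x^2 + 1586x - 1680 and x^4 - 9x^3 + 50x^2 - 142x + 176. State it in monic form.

x^2 - 5x + 8

Euclidean algorithm in ℚ[x]:
  x^5 - 15x^4 + 125x^3 - 625x^2 + 1586x - 1680 = (x - 6)(x^4 - 9x^3 + 50x^2 - 142x + 176) + (21x^3 - 183x^2 + 558x - 624)
  x^4 - 9x^3 + 50x^2 - 142x + 176 = ((1/21)x - 2/147)(21x^3 - 183x^2 + 558x - 624) + ((1026/49)x^2 - (5130/49)x + 8208/49)
  21x^3 - 183x^2 + 558x - 624 = ((343/342)x - 637/171)((1026/49)x^2 - (5130/49)x + 8208/49) + (0)
Last nonzero remainder: (1026/49)x^2 - (5130/49)x + 8208/49. Dividing through by 1026/49 gives the monic gcd x^2 - 5x + 8.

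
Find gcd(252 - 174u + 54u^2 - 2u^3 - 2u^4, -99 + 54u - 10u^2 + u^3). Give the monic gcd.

-3 + u

Euclidean algorithm in ℚ[u]:
  -2u^4 - 2u^3 + 54u^2 - 174u + 252 = (-2u - 22)(u^3 - 10u^2 + 54u - 99) + (-58u^2 + 816u - 1926)
  u^3 - 10u^2 + 54u - 99 = (-(1/58)u - 59/841)(-58u^2 + 816u - 1926) + ((65631/841)u - 196893/841)
  -58u^2 + 816u - 1926 = (-(48778/65631)u + 179974/21877)((65631/841)u - 196893/841) + (0)
Last nonzero remainder: (65631/841)u - 196893/841. Dividing through by 65631/841 gives the monic gcd u - 3.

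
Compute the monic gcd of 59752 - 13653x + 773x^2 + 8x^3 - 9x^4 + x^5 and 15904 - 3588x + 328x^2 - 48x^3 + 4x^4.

By polynomial division,
  x^5 - 9x^4 + 8x^3 + 773x^2 - 13653x + 59752 = ((1/4)x + 3/4)(4x^4 - 48x^3 + 328x^2 - 3588x + 15904) + (-38x^3 + 1424x^2 - 14938x + 47824)
  4x^4 - 48x^3 + 328x^2 - 3588x + 15904 = (-(2/19)x - 968/361)(-38x^3 + 1424x^2 - 14938x + 47824) + ((929196/361)x^2 - (13937940/361)x + 52034976/361)
  -38x^3 + 1424x^2 - 14938x + 47824 = (-(6859/464598)x + 154147/464598)((929196/361)x^2 - (13937940/361)x + 52034976/361) + (0)
Last nonzero remainder: (929196/361)x^2 - (13937940/361)x + 52034976/361. Dividing through by 929196/361 gives the monic gcd x^2 - 15x + 56.

56 - 15x + x^2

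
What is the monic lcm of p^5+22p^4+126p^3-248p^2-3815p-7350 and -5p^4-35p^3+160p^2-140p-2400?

By polynomial division,
  p^5+22p^4+126p^3-248p^2-3815p-7350 = (-(1/5)p-3)(-5p^4-35p^3+160p^2-140p-2400) + (53p^3+204p^2-4715p-14550)
  -5p^4-35p^3+160p^2-140p-2400 = (-(5/53)p-835/2809)(53p^3+204p^2-4715p-14550) + (-(629695/2809)p^2-(8186035/2809)p-18890850/2809)
  53p^3+204p^2-4715p-14550 = (-(148877/629695)p+272473/125939)(-(629695/2809)p^2-(8186035/2809)p-18890850/2809) + (0)
Last nonzero remainder: -(629695/2809)p^2-(8186035/2809)p-18890850/2809. Dividing through by -629695/2809 gives the monic gcd p^2+13p+30.
Then lcm(f, g) = f·g / gcd(f, g); expanding and making the result monic gives the answer.

p^7+16p^6+10p^5-652p^4-311p^3+11572p^2-16940p-117600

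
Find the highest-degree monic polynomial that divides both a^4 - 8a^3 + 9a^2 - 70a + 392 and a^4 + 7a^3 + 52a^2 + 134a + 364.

a^2 + 3a + 14

Euclidean algorithm in ℚ[a]:
  a^4 - 8a^3 + 9a^2 - 70a + 392 = (a^4 + 7a^3 + 52a^2 + 134a + 364) + (-15a^3 - 43a^2 - 204a + 28)
  a^4 + 7a^3 + 52a^2 + 134a + 364 = (-(1/15)a - 62/225)(-15a^3 - 43a^2 - 204a + 28) + ((5974/225)a^2 + (5974/75)a + 83636/225)
  -15a^3 - 43a^2 - 204a + 28 = (-(3375/5974)a + 225/2987)((5974/225)a^2 + (5974/75)a + 83636/225) + (0)
Last nonzero remainder: (5974/225)a^2 + (5974/75)a + 83636/225. Dividing through by 5974/225 gives the monic gcd a^2 + 3a + 14.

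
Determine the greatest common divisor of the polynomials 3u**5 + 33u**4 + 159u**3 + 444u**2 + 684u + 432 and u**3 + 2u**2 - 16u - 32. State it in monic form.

u**2 + 6u + 8

Euclidean algorithm in ℚ[u]:
  3u**5 + 33u**4 + 159u**3 + 444u**2 + 684u + 432 = (3u**2 + 27u + 153)(u**3 + 2u**2 - 16u - 32) + (666u**2 + 3996u + 5328)
  u**3 + 2u**2 - 16u - 32 = ((1/666)u - 2/333)(666u**2 + 3996u + 5328) + (0)
Last nonzero remainder: 666u**2 + 3996u + 5328. Dividing through by 666 gives the monic gcd u**2 + 6u + 8.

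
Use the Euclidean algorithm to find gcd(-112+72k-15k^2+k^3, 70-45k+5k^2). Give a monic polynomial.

Repeated division with remainder:
  k^3-15k^2+72k-112 = ((1/5)k-6/5)(5k^2-45k+70) + (4k-28)
  5k^2-45k+70 = ((5/4)k-5/2)(4k-28) + (0)
Last nonzero remainder: 4k-28. Dividing through by 4 gives the monic gcd k-7.

-7+k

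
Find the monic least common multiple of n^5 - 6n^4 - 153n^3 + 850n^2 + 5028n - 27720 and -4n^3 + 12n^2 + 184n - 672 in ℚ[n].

n^6 - 10n^5 - 129n^4 + 1462n^3 + 1628n^2 - 47832n + 110880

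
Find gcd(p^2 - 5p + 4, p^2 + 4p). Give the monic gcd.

1

Repeated division with remainder:
  p^2 - 5p + 4 = (p^2 + 4p) + (-9p + 4)
  p^2 + 4p = (-(1/9)p - 40/81)(-9p + 4) + (160/81)
  -9p + 4 = (-(729/160)p + 81/40)(160/81) + (0)
The last nonzero remainder is the constant 160/81, so the polynomials are coprime and gcd = 1.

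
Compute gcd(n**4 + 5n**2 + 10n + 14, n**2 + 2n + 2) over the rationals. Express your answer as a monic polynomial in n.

n**2 + 2n + 2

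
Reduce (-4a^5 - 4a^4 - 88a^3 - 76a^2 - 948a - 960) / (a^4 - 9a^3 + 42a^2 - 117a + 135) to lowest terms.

Repeated division with remainder:
  -4a^5 - 4a^4 - 88a^3 - 76a^2 - 948a - 960 = (-4a - 40)(a^4 - 9a^3 + 42a^2 - 117a + 135) + (-280a^3 + 1136a^2 - 5088a + 4440)
  a^4 - 9a^3 + 42a^2 - 117a + 135 = (-(1/280)a + 173/9800)(-280a^3 + 1136a^2 - 5088a + 4440) + ((4624/1225)a^2 - (13872/1225)a + 13872/245)
  -280a^3 + 1136a^2 - 5088a + 4440 = (-(42875/578)a + 45325/578)((4624/1225)a^2 - (13872/1225)a + 13872/245) + (0)
Last nonzero remainder: (4624/1225)a^2 - (13872/1225)a + 13872/245. Dividing through by 4624/1225 gives the monic gcd a^2 - 3a + 15.
Cancel a^2 - 3a + 15 from numerator and denominator to get the reduced form.

(-4a^3 - 16a^2 - 76a - 64)/(a^2 - 6a + 9)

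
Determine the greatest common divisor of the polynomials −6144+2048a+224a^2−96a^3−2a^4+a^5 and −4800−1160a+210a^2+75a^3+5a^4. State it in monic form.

−192−8a+10a^2+a^3

By polynomial division,
  a^5−2a^4−96a^3+224a^2+2048a−6144 = ((1/5)a−17/5)(5a^4+75a^3+210a^2−1160a−4800) + (117a^3+1170a^2−936a−22464)
  5a^4+75a^3+210a^2−1160a−4800 = ((5/117)a+25/117)(117a^3+1170a^2−936a−22464) + (0)
Last nonzero remainder: 117a^3+1170a^2−936a−22464. Dividing through by 117 gives the monic gcd a^3+10a^2−8a−192.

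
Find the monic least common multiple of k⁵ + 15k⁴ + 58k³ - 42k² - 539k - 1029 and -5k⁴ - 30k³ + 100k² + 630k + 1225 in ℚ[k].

k⁶ + 10k⁵ - 17k⁴ - 332k³ - 329k² + 1666k + 5145

By polynomial division,
  k⁵ + 15k⁴ + 58k³ - 42k² - 539k - 1029 = (-(1/5)k - 9/5)(-5k⁴ - 30k³ + 100k² + 630k + 1225) + (24k³ + 264k² + 840k + 1176)
  -5k⁴ - 30k³ + 100k² + 630k + 1225 = (-(5/24)k + 25/24)(24k³ + 264k² + 840k + 1176) + (0)
Last nonzero remainder: 24k³ + 264k² + 840k + 1176. Dividing through by 24 gives the monic gcd k³ + 11k² + 35k + 49.
Then lcm(f, g) = f·g / gcd(f, g); expanding and making the result monic gives the answer.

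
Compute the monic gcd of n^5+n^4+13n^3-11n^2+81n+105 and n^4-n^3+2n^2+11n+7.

By polynomial division,
  n^5+n^4+13n^3-11n^2+81n+105 = (n+2)(n^4-n^3+2n^2+11n+7) + (13n^3-26n^2+52n+91)
  n^4-n^3+2n^2+11n+7 = ((1/13)n+1/13)(13n^3-26n^2+52n+91) + (0)
Last nonzero remainder: 13n^3-26n^2+52n+91. Dividing through by 13 gives the monic gcd n^3-2n^2+4n+7.

n^3-2n^2+4n+7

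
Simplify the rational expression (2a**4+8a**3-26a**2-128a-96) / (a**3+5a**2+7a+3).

(2a**2-32)/(a+1)

Apply the Euclidean algorithm:
  2a**4+8a**3-26a**2-128a-96 = (2a-2)(a**3+5a**2+7a+3) + (-30a**2-120a-90)
  a**3+5a**2+7a+3 = (-(1/30)a-1/30)(-30a**2-120a-90) + (0)
Last nonzero remainder: -30a**2-120a-90. Dividing through by -30 gives the monic gcd a**2+4a+3.
Cancel a**2+4a+3 from numerator and denominator to get the reduced form.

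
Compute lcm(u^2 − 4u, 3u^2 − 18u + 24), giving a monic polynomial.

u^3 − 6u^2 + 8u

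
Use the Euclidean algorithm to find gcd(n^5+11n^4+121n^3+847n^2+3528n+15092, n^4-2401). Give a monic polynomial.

n^3+7n^2+49n+343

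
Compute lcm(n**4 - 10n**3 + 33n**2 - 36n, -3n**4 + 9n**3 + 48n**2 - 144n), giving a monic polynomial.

Repeated division with remainder:
  n**4 - 10n**3 + 33n**2 - 36n = (-1/3)(-3n**4 + 9n**3 + 48n**2 - 144n) + (-7n**3 + 49n**2 - 84n)
  -3n**4 + 9n**3 + 48n**2 - 144n = ((3/7)n + 12/7)(-7n**3 + 49n**2 - 84n) + (0)
Last nonzero remainder: -7n**3 + 49n**2 - 84n. Dividing through by -7 gives the monic gcd n**3 - 7n**2 + 12n.
Then lcm(f, g) = f·g / gcd(f, g); expanding and making the result monic gives the answer.

n**5 - 6n**4 - 7n**3 + 96n**2 - 144n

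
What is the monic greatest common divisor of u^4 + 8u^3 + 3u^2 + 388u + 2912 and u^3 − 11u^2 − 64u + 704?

Apply the Euclidean algorithm:
  u^4 + 8u^3 + 3u^2 + 388u + 2912 = (u + 19)(u^3 − 11u^2 − 64u + 704) + (276u^2 + 900u − 10464)
  u^3 − 11u^2 − 64u + 704 = ((1/276)u − 82/1587)(276u^2 + 900u − 10464) + ((10800/529)u + 86400/529)
  276u^2 + 900u − 10464 = ((12167/900)u − 57661/900)((10800/529)u + 86400/529) + (0)
Last nonzero remainder: (10800/529)u + 86400/529. Dividing through by 10800/529 gives the monic gcd u + 8.

u + 8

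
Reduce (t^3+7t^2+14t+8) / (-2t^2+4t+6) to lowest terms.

(-t^2-6t-8)/(2t-6)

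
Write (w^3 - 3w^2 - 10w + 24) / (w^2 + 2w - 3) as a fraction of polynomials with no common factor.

By polynomial division,
  w^3 - 3w^2 - 10w + 24 = (w - 5)(w^2 + 2w - 3) + (3w + 9)
  w^2 + 2w - 3 = ((1/3)w - 1/3)(3w + 9) + (0)
Last nonzero remainder: 3w + 9. Dividing through by 3 gives the monic gcd w + 3.
Cancel w + 3 from numerator and denominator to get the reduced form.

(w^2 - 6w + 8)/(w - 1)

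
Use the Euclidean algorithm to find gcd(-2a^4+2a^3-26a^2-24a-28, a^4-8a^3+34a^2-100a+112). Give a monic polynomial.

a^2-2a+14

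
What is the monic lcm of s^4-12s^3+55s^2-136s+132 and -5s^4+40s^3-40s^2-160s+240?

s^6-12s^5+51s^4-88s^3-88s^2+544s-528

Apply the Euclidean algorithm:
  s^4-12s^3+55s^2-136s+132 = (-1/5)(-5s^4+40s^3-40s^2-160s+240) + (-4s^3+47s^2-168s+180)
  -5s^4+40s^3-40s^2-160s+240 = ((5/4)s+75/16)(-4s^3+47s^2-168s+180) + (-(805/16)s^2+(805/2)s-2415/4)
  -4s^3+47s^2-168s+180 = ((64/805)s-48/161)(-(805/16)s^2+(805/2)s-2415/4) + (0)
Last nonzero remainder: -(805/16)s^2+(805/2)s-2415/4. Dividing through by -805/16 gives the monic gcd s^2-8s+12.
Then lcm(f, g) = f·g / gcd(f, g); expanding and making the result monic gives the answer.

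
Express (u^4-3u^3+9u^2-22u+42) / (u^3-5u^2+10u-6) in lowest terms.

Apply the Euclidean algorithm:
  u^4-3u^3+9u^2-22u+42 = (u+2)(u^3-5u^2+10u-6) + (9u^2-36u+54)
  u^3-5u^2+10u-6 = ((1/9)u-1/9)(9u^2-36u+54) + (0)
Last nonzero remainder: 9u^2-36u+54. Dividing through by 9 gives the monic gcd u^2-4u+6.
Cancel u^2-4u+6 from numerator and denominator to get the reduced form.

(u^2+u+7)/(u-1)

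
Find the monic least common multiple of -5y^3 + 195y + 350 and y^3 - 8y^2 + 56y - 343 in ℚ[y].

Repeated division with remainder:
  -5y^3 + 195y + 350 = (-5)(y^3 - 8y^2 + 56y - 343) + (-40y^2 + 475y - 1365)
  y^3 - 8y^2 + 56y - 343 = (-(1/40)y - 31/320)(-40y^2 + 475y - 1365) + ((4345/64)y - 30415/64)
  -40y^2 + 475y - 1365 = (-(512/869)y + 2496/869)((4345/64)y - 30415/64) + (0)
Last nonzero remainder: (4345/64)y - 30415/64. Dividing through by 4345/64 gives the monic gcd y - 7.
Then lcm(f, g) = f·g / gcd(f, g); expanding and making the result monic gives the answer.

y^5 - y^4 + 10y^3 - 31y^2 - 1841y - 3430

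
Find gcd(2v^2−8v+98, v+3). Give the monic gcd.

By polynomial division,
  2v^2−8v+98 = (2v−14)(v+3) + (140)
  v+3 = ((1/140)v+3/140)(140) + (0)
The last nonzero remainder is the constant 140, so the polynomials are coprime and gcd = 1.

1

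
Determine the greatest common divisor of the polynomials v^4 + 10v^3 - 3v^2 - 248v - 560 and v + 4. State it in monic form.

v + 4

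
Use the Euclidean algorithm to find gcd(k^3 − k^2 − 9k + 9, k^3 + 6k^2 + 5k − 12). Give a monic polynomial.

By polynomial division,
  k^3 − k^2 − 9k + 9 = (k^3 + 6k^2 + 5k − 12) + (−7k^2 − 14k + 21)
  k^3 + 6k^2 + 5k − 12 = (−(1/7)k − 4/7)(−7k^2 − 14k + 21) + (0)
Last nonzero remainder: −7k^2 − 14k + 21. Dividing through by −7 gives the monic gcd k^2 + 2k − 3.

k^2 + 2k − 3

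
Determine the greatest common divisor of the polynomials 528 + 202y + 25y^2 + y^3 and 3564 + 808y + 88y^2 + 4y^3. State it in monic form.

Apply the Euclidean algorithm:
  y^3 + 25y^2 + 202y + 528 = (1/4)(4y^3 + 88y^2 + 808y + 3564) + (3y^2 − 363)
  4y^3 + 88y^2 + 808y + 3564 = ((4/3)y + 88/3)(3y^2 − 363) + (1292y + 14212)
  3y^2 − 363 = ((3/1292)y − 33/1292)(1292y + 14212) + (0)
Last nonzero remainder: 1292y + 14212. Dividing through by 1292 gives the monic gcd y + 11.

11 + y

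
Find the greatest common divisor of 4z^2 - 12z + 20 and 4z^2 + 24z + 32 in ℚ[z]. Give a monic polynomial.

1

By polynomial division,
  4z^2 - 12z + 20 = (4z^2 + 24z + 32) + (-36z - 12)
  4z^2 + 24z + 32 = (-(1/9)z - 17/27)(-36z - 12) + (220/9)
  -36z - 12 = (-(81/55)z - 27/55)(220/9) + (0)
The last nonzero remainder is the constant 220/9, so the polynomials are coprime and gcd = 1.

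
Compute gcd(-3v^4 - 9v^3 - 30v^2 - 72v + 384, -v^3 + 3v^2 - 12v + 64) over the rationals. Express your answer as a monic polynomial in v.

v^2 + v + 16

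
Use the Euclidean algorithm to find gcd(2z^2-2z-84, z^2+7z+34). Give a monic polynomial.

1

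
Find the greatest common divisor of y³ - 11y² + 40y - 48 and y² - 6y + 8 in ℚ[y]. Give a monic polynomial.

Apply the Euclidean algorithm:
  y³ - 11y² + 40y - 48 = (y - 5)(y² - 6y + 8) + (2y - 8)
  y² - 6y + 8 = ((1/2)y - 1)(2y - 8) + (0)
Last nonzero remainder: 2y - 8. Dividing through by 2 gives the monic gcd y - 4.

y - 4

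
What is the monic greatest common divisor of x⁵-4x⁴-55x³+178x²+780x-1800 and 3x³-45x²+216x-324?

By polynomial division,
  x⁵-4x⁴-55x³+178x²+780x-1800 = ((1/3)x²+(11/3)x+38/3)(3x³-45x²+216x-324) + (64x²-768x+2304)
  3x³-45x²+216x-324 = ((3/64)x-9/64)(64x²-768x+2304) + (0)
Last nonzero remainder: 64x²-768x+2304. Dividing through by 64 gives the monic gcd x²-12x+36.

x²-12x+36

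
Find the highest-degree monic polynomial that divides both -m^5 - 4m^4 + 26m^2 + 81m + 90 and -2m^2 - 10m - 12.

m^2 + 5m + 6

By polynomial division,
  -m^5 - 4m^4 + 26m^2 + 81m + 90 = ((1/2)m^3 - (1/2)m^2 - (1/2)m - 15/2)(-2m^2 - 10m - 12) + (0)
Last nonzero remainder: -2m^2 - 10m - 12. Dividing through by -2 gives the monic gcd m^2 + 5m + 6.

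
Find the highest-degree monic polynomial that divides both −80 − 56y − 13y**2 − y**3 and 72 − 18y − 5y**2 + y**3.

Euclidean algorithm in ℚ[y]:
  −y**3 − 13y**2 − 56y − 80 = (−1)(y**3 − 5y**2 − 18y + 72) + (−18y**2 − 74y − 8)
  y**3 − 5y**2 − 18y + 72 = (−(1/18)y + 41/81)(−18y**2 − 74y − 8) + ((1540/81)y + 6160/81)
  −18y**2 − 74y − 8 = (−(729/770)y − 81/770)((1540/81)y + 6160/81) + (0)
Last nonzero remainder: (1540/81)y + 6160/81. Dividing through by 1540/81 gives the monic gcd y + 4.

4 + y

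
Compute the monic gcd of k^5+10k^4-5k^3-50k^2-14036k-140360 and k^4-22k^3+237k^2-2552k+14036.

k^3-11k^2+116k-1276

By polynomial division,
  k^5+10k^4-5k^3-50k^2-14036k-140360 = (k+32)(k^4-22k^3+237k^2-2552k+14036) + (462k^3-5082k^2+53592k-589512)
  k^4-22k^3+237k^2-2552k+14036 = ((1/462)k-1/42)(462k^3-5082k^2+53592k-589512) + (0)
Last nonzero remainder: 462k^3-5082k^2+53592k-589512. Dividing through by 462 gives the monic gcd k^3-11k^2+116k-1276.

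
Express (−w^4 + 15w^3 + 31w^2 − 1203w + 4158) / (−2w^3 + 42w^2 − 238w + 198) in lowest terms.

Repeated division with remainder:
  −w^4 + 15w^3 + 31w^2 − 1203w + 4158 = ((1/2)w + 3)(−2w^3 + 42w^2 − 238w + 198) + (24w^2 − 588w + 3564)
  −2w^3 + 42w^2 − 238w + 198 = (−(1/12)w − 7/24)(24w^2 − 588w + 3564) + (−(225/2)w + 2475/2)
  24w^2 − 588w + 3564 = (−(16/75)w + 72/25)(−(225/2)w + 2475/2) + (0)
Last nonzero remainder: −(225/2)w + 2475/2. Dividing through by −225/2 gives the monic gcd w − 11.
Cancel w − 11 from numerator and denominator to get the reduced form.

(w^3 − 4w^2 − 75w + 378)/(2w^2 − 20w + 18)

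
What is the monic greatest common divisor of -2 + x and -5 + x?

By polynomial division,
  x - 2 = (x - 5) + (3)
  x - 5 = ((1/3)x - 5/3)(3) + (0)
The last nonzero remainder is the constant 3, so the polynomials are coprime and gcd = 1.

1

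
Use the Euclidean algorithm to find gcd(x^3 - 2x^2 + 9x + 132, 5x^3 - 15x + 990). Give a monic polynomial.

x^2 - 6x + 33

Apply the Euclidean algorithm:
  x^3 - 2x^2 + 9x + 132 = (1/5)(5x^3 - 15x + 990) + (-2x^2 + 12x - 66)
  5x^3 - 15x + 990 = (-(5/2)x - 15)(-2x^2 + 12x - 66) + (0)
Last nonzero remainder: -2x^2 + 12x - 66. Dividing through by -2 gives the monic gcd x^2 - 6x + 33.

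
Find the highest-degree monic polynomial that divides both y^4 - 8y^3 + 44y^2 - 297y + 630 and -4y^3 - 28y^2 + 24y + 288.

y - 3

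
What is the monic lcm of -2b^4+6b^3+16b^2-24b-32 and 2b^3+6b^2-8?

b^6-2b^5-13b^4+10b^3+44b^2-8b-32

Repeated division with remainder:
  -2b^4+6b^3+16b^2-24b-32 = (-b+6)(2b^3+6b^2-8) + (-20b^2-32b+16)
  2b^3+6b^2-8 = (-(1/10)b-7/50)(-20b^2-32b+16) + (-(72/25)b-144/25)
  -20b^2-32b+16 = ((125/18)b-25/9)(-(72/25)b-144/25) + (0)
Last nonzero remainder: -(72/25)b-144/25. Dividing through by -72/25 gives the monic gcd b+2.
Then lcm(f, g) = f·g / gcd(f, g); expanding and making the result monic gives the answer.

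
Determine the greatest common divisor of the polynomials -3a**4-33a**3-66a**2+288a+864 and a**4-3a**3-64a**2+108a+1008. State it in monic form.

a**2+10a+24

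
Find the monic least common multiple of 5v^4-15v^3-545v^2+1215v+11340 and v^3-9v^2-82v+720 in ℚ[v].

By polynomial division,
  5v^4-15v^3-545v^2+1215v+11340 = (5v+30)(v^3-9v^2-82v+720) + (135v^2+75v-10260)
  v^3-9v^2-82v+720 = ((1/135)v-86/1215)(135v^2+75v-10260) + (-(56/81)v-56/9)
  135v^2+75v-10260 = (-(10935/56)v+23085/14)(-(56/81)v-56/9) + (0)
Last nonzero remainder: -(56/81)v-56/9. Dividing through by -56/81 gives the monic gcd v+9.
Then lcm(f, g) = f·g / gcd(f, g); expanding and making the result monic gives the answer.

v^6-21v^5+25v^4+1965v^3-10826v^2-21384v+181440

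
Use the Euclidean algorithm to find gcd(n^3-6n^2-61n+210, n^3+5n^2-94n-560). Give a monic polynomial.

Euclidean algorithm in ℚ[n]:
  n^3-6n^2-61n+210 = (n^3+5n^2-94n-560) + (-11n^2+33n+770)
  n^3+5n^2-94n-560 = (-(1/11)n-8/11)(-11n^2+33n+770) + (0)
Last nonzero remainder: -11n^2+33n+770. Dividing through by -11 gives the monic gcd n^2-3n-70.

n^2-3n-70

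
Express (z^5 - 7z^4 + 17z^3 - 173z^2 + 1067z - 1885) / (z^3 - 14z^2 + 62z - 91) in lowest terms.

(z^3 + 4z - 145)/(z - 7)

By polynomial division,
  z^5 - 7z^4 + 17z^3 - 173z^2 + 1067z - 1885 = (z^2 + 7z + 53)(z^3 - 14z^2 + 62z - 91) + (226z^2 - 1582z + 2938)
  z^3 - 14z^2 + 62z - 91 = ((1/226)z - 7/226)(226z^2 - 1582z + 2938) + (0)
Last nonzero remainder: 226z^2 - 1582z + 2938. Dividing through by 226 gives the monic gcd z^2 - 7z + 13.
Cancel z^2 - 7z + 13 from numerator and denominator to get the reduced form.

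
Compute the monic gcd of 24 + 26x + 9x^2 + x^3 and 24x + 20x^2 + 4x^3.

6 + 5x + x^2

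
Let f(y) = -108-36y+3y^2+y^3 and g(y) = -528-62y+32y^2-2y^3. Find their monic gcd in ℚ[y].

3+y

Apply the Euclidean algorithm:
  y^3+3y^2-36y-108 = (-1/2)(-2y^3+32y^2-62y-528) + (19y^2-67y-372)
  -2y^3+32y^2-62y-528 = (-(2/19)y+474/361)(19y^2-67y-372) + (-(4760/361)y-14280/361)
  19y^2-67y-372 = (-(6859/4760)y+11191/1190)(-(4760/361)y-14280/361) + (0)
Last nonzero remainder: -(4760/361)y-14280/361. Dividing through by -4760/361 gives the monic gcd y+3.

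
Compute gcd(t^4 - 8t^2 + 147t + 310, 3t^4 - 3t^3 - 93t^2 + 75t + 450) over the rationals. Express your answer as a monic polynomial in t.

Repeated division with remainder:
  t^4 - 8t^2 + 147t + 310 = (1/3)(3t^4 - 3t^3 - 93t^2 + 75t + 450) + (t^3 + 23t^2 + 122t + 160)
  3t^4 - 3t^3 - 93t^2 + 75t + 450 = (3t - 72)(t^3 + 23t^2 + 122t + 160) + (1197t^2 + 8379t + 11970)
  t^3 + 23t^2 + 122t + 160 = ((1/1197)t + 16/1197)(1197t^2 + 8379t + 11970) + (0)
Last nonzero remainder: 1197t^2 + 8379t + 11970. Dividing through by 1197 gives the monic gcd t^2 + 7t + 10.

t^2 + 7t + 10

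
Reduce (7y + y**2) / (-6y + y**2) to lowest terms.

(7 + y)/(-6 + y)

Apply the Euclidean algorithm:
  y**2 + 7y = (y**2 - 6y) + (13y)
  y**2 - 6y = ((1/13)y - 6/13)(13y) + (0)
Last nonzero remainder: 13y. Dividing through by 13 gives the monic gcd y.
Cancel y from numerator and denominator to get the reduced form.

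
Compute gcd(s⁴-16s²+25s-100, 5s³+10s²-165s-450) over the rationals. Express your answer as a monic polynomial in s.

s+5

Euclidean algorithm in ℚ[s]:
  s⁴-16s²+25s-100 = ((1/5)s-2/5)(5s³+10s²-165s-450) + (21s²+49s-280)
  5s³+10s²-165s-450 = ((5/21)s-5/63)(21s²+49s-280) + (-(850/9)s-4250/9)
  21s²+49s-280 = (-(189/850)s+252/425)(-(850/9)s-4250/9) + (0)
Last nonzero remainder: -(850/9)s-4250/9. Dividing through by -850/9 gives the monic gcd s+5.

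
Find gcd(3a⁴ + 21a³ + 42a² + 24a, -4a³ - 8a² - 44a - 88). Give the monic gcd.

a + 2

Repeated division with remainder:
  3a⁴ + 21a³ + 42a² + 24a = (-(3/4)a - 15/4)(-4a³ - 8a² - 44a - 88) + (-21a² - 207a - 330)
  -4a³ - 8a² - 44a - 88 = ((4/21)a - 220/147)(-21a² - 207a - 330) + (-(14256/49)a - 28512/49)
  -21a² - 207a - 330 = ((343/4752)a + 245/432)(-(14256/49)a - 28512/49) + (0)
Last nonzero remainder: -(14256/49)a - 28512/49. Dividing through by -14256/49 gives the monic gcd a + 2.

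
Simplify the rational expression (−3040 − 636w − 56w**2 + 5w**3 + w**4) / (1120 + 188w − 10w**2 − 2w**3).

Repeated division with remainder:
  w**4 + 5w**3 − 56w**2 − 636w − 3040 = (−(1/2)w)(−2w**3 − 10w**2 + 188w + 1120) + (38w**2 − 76w − 3040)
  −2w**3 − 10w**2 + 188w + 1120 = (−(1/19)w − 7/19)(38w**2 − 76w − 3040) + (0)
Last nonzero remainder: 38w**2 − 76w − 3040. Dividing through by 38 gives the monic gcd w**2 − 2w − 80.
Cancel w**2 − 2w − 80 from numerator and denominator to get the reduced form.

(−38 − 7w − w**2)/(14 + 2w)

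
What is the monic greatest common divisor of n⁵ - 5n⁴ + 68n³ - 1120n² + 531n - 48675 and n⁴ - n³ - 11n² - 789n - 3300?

By polynomial division,
  n⁵ - 5n⁴ + 68n³ - 1120n² + 531n - 48675 = (n - 4)(n⁴ - n³ - 11n² - 789n - 3300) + (75n³ - 375n² + 675n - 61875)
  n⁴ - n³ - 11n² - 789n - 3300 = ((1/75)n + 4/75)(75n³ - 375n² + 675n - 61875) + (0)
Last nonzero remainder: 75n³ - 375n² + 675n - 61875. Dividing through by 75 gives the monic gcd n³ - 5n² + 9n - 825.

n³ - 5n² + 9n - 825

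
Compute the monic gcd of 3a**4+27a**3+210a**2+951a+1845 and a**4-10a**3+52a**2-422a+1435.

a**2+2a+41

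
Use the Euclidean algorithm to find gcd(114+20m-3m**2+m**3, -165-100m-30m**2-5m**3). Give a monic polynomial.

3+m

Euclidean algorithm in ℚ[m]:
  m**3-3m**2+20m+114 = (-1/5)(-5m**3-30m**2-100m-165) + (-9m**2+81)
  -5m**3-30m**2-100m-165 = ((5/9)m+10/3)(-9m**2+81) + (-145m-435)
  -9m**2+81 = ((9/145)m-27/145)(-145m-435) + (0)
Last nonzero remainder: -145m-435. Dividing through by -145 gives the monic gcd m+3.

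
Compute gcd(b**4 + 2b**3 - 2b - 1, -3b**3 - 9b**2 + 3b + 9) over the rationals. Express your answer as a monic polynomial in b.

b**2 - 1

Euclidean algorithm in ℚ[b]:
  b**4 + 2b**3 - 2b - 1 = (-(1/3)b + 1/3)(-3b**3 - 9b**2 + 3b + 9) + (4b**2 - 4)
  -3b**3 - 9b**2 + 3b + 9 = (-(3/4)b - 9/4)(4b**2 - 4) + (0)
Last nonzero remainder: 4b**2 - 4. Dividing through by 4 gives the monic gcd b**2 - 1.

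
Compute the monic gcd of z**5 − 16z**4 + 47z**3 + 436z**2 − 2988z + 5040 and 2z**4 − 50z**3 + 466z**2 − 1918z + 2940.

Apply the Euclidean algorithm:
  z**5 − 16z**4 + 47z**3 + 436z**2 − 2988z + 5040 = ((1/2)z + 9/2)(2z**4 − 50z**3 + 466z**2 − 1918z + 2940) + (39z**3 − 702z**2 + 4173z − 8190)
  2z**4 − 50z**3 + 466z**2 − 1918z + 2940 = ((2/39)z − 14/39)(39z**3 − 702z**2 + 4173z − 8190) + (0)
Last nonzero remainder: 39z**3 − 702z**2 + 4173z − 8190. Dividing through by 39 gives the monic gcd z**3 − 18z**2 + 107z − 210.

z**3 − 18z**2 + 107z − 210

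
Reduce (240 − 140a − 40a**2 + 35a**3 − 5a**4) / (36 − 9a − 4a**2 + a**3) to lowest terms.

(20 − 5a**2)/(3 + a)

Apply the Euclidean algorithm:
  −5a**4 + 35a**3 − 40a**2 − 140a + 240 = (−5a + 15)(a**3 − 4a**2 − 9a + 36) + (−25a**2 + 175a − 300)
  a**3 − 4a**2 − 9a + 36 = (−(1/25)a − 3/25)(−25a**2 + 175a − 300) + (0)
Last nonzero remainder: −25a**2 + 175a − 300. Dividing through by −25 gives the monic gcd a**2 − 7a + 12.
Cancel a**2 − 7a + 12 from numerator and denominator to get the reduced form.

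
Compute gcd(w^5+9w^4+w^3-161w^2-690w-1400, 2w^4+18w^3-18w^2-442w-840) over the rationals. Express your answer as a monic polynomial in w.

w^3+6w^2-27w-140

Euclidean algorithm in ℚ[w]:
  w^5+9w^4+w^3-161w^2-690w-1400 = ((1/2)w)(2w^4+18w^3-18w^2-442w-840) + (10w^3+60w^2-270w-1400)
  2w^4+18w^3-18w^2-442w-840 = ((1/5)w+3/5)(10w^3+60w^2-270w-1400) + (0)
Last nonzero remainder: 10w^3+60w^2-270w-1400. Dividing through by 10 gives the monic gcd w^3+6w^2-27w-140.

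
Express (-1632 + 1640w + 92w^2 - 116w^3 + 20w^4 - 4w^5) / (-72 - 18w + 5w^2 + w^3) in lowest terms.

(136 - 148w + 16w^2 - 4w^3)/(6 + w)

By polynomial division,
  -4w^5 + 20w^4 - 116w^3 + 92w^2 + 1640w - 1632 = (-4w^2 + 40w - 388)(w^3 + 5w^2 - 18w - 72) + (2464w^2 - 2464w - 29568)
  w^3 + 5w^2 - 18w - 72 = ((1/2464)w + 3/1232)(2464w^2 - 2464w - 29568) + (0)
Last nonzero remainder: 2464w^2 - 2464w - 29568. Dividing through by 2464 gives the monic gcd w^2 - w - 12.
Cancel w^2 - w - 12 from numerator and denominator to get the reduced form.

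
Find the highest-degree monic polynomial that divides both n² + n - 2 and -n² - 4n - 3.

Euclidean algorithm in ℚ[n]:
  n² + n - 2 = (-1)(-n² - 4n - 3) + (-3n - 5)
  -n² - 4n - 3 = ((1/3)n + 7/9)(-3n - 5) + (8/9)
  -3n - 5 = (-(27/8)n - 45/8)(8/9) + (0)
The last nonzero remainder is the constant 8/9, so the polynomials are coprime and gcd = 1.

1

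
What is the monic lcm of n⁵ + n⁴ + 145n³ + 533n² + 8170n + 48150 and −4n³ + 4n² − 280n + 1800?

n⁶ − 4n⁵ + 140n⁴ − 192n³ + 5505n² + 7300n − 240750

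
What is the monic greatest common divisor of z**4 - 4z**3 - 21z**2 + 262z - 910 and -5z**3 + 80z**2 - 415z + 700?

z - 5

Apply the Euclidean algorithm:
  z**4 - 4z**3 - 21z**2 + 262z - 910 = (-(1/5)z - 12/5)(-5z**3 + 80z**2 - 415z + 700) + (88z**2 - 594z + 770)
  -5z**3 + 80z**2 - 415z + 700 = (-(5/88)z + 185/352)(88z**2 - 594z + 770) + (-(945/16)z + 4725/16)
  88z**2 - 594z + 770 = (-(1408/945)z + 352/135)(-(945/16)z + 4725/16) + (0)
Last nonzero remainder: -(945/16)z + 4725/16. Dividing through by -945/16 gives the monic gcd z - 5.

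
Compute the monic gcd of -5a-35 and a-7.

1

Apply the Euclidean algorithm:
  -5a-35 = (-5)(a-7) + (-70)
  a-7 = (-(1/70)a+1/10)(-70) + (0)
The last nonzero remainder is the constant -70, so the polynomials are coprime and gcd = 1.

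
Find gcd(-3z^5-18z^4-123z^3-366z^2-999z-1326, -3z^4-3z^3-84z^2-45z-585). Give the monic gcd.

z^2+z+13

Apply the Euclidean algorithm:
  -3z^5-18z^4-123z^3-366z^2-999z-1326 = (z+5)(-3z^4-3z^3-84z^2-45z-585) + (-24z^3+99z^2-189z+1599)
  -3z^4-3z^3-84z^2-45z-585 = ((1/8)z+41/64)(-24z^3+99z^2-189z+1599) + (-(7923/64)z^2-(7923/64)z-102999/64)
  -24z^3+99z^2-189z+1599 = ((512/2641)z-2624/2641)(-(7923/64)z^2-(7923/64)z-102999/64) + (0)
Last nonzero remainder: -(7923/64)z^2-(7923/64)z-102999/64. Dividing through by -7923/64 gives the monic gcd z^2+z+13.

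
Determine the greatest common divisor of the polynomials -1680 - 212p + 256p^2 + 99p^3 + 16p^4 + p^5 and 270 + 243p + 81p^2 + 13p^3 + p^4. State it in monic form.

Euclidean algorithm in ℚ[p]:
  p^5 + 16p^4 + 99p^3 + 256p^2 - 212p - 1680 = (p + 3)(p^4 + 13p^3 + 81p^2 + 243p + 270) + (-21p^3 - 230p^2 - 1211p - 2490)
  p^4 + 13p^3 + 81p^2 + 243p + 270 = (-(1/21)p - 43/441)(-21p^3 - 230p^2 - 1211p - 2490) + ((400/441)p^2 + (400/63)p + 4000/147)
  -21p^3 - 230p^2 - 1211p - 2490 = (-(9261/400)p - 36603/400)((400/441)p^2 + (400/63)p + 4000/147) + (0)
Last nonzero remainder: (400/441)p^2 + (400/63)p + 4000/147. Dividing through by 400/441 gives the monic gcd p^2 + 7p + 30.

30 + 7p + p^2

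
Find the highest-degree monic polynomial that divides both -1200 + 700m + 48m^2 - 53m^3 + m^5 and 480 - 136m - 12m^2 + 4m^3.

120 - 34m - 3m^2 + m^3

Apply the Euclidean algorithm:
  m^5 - 53m^3 + 48m^2 + 700m - 1200 = ((1/4)m^2 + (3/4)m - 5/2)(4m^3 - 12m^2 - 136m + 480) + (0)
Last nonzero remainder: 4m^3 - 12m^2 - 136m + 480. Dividing through by 4 gives the monic gcd m^3 - 3m^2 - 34m + 120.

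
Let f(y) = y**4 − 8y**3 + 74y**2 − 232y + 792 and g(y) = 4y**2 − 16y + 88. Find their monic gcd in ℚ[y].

Repeated division with remainder:
  y**4 − 8y**3 + 74y**2 − 232y + 792 = ((1/4)y**2 − y + 9)(4y**2 − 16y + 88) + (0)
Last nonzero remainder: 4y**2 − 16y + 88. Dividing through by 4 gives the monic gcd y**2 − 4y + 22.

y**2 − 4y + 22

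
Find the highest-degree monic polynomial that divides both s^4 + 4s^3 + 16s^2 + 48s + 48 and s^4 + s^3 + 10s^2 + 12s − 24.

Repeated division with remainder:
  s^4 + 4s^3 + 16s^2 + 48s + 48 = (s^4 + s^3 + 10s^2 + 12s − 24) + (3s^3 + 6s^2 + 36s + 72)
  s^4 + s^3 + 10s^2 + 12s − 24 = ((1/3)s − 1/3)(3s^3 + 6s^2 + 36s + 72) + (0)
Last nonzero remainder: 3s^3 + 6s^2 + 36s + 72. Dividing through by 3 gives the monic gcd s^3 + 2s^2 + 12s + 24.

s^3 + 2s^2 + 12s + 24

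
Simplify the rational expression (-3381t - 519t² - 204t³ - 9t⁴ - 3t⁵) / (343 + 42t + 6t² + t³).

(-69t - 12t² - 3t³)/(7 + t)

By polynomial division,
  -3t⁵ - 9t⁴ - 204t³ - 519t² - 3381t = (-3t² + 9t - 132)(t³ + 6t² + 42t + 343) + (924t² - 924t + 45276)
  t³ + 6t² + 42t + 343 = ((1/924)t + 1/132)(924t² - 924t + 45276) + (0)
Last nonzero remainder: 924t² - 924t + 45276. Dividing through by 924 gives the monic gcd t² - t + 49.
Cancel t² - t + 49 from numerator and denominator to get the reduced form.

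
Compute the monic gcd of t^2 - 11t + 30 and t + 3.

By polynomial division,
  t^2 - 11t + 30 = (t - 14)(t + 3) + (72)
  t + 3 = ((1/72)t + 1/24)(72) + (0)
The last nonzero remainder is the constant 72, so the polynomials are coprime and gcd = 1.

1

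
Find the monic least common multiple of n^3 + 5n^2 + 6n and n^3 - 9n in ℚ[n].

n^4 + 2n^3 - 9n^2 - 18n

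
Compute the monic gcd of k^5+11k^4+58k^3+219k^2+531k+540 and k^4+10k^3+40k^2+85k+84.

k^2+7k+12

Euclidean algorithm in ℚ[k]:
  k^5+11k^4+58k^3+219k^2+531k+540 = (k+1)(k^4+10k^3+40k^2+85k+84) + (8k^3+94k^2+362k+456)
  k^4+10k^3+40k^2+85k+84 = ((1/8)k−7/32)(8k^3+94k^2+362k+456) + ((245/16)k^2+(1715/16)k+735/4)
  8k^3+94k^2+362k+456 = ((128/245)k+608/245)((245/16)k^2+(1715/16)k+735/4) + (0)
Last nonzero remainder: (245/16)k^2+(1715/16)k+735/4. Dividing through by 245/16 gives the monic gcd k^2+7k+12.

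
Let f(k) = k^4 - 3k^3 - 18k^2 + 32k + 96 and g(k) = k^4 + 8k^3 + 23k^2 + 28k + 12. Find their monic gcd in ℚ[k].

Euclidean algorithm in ℚ[k]:
  k^4 - 3k^3 - 18k^2 + 32k + 96 = (k^4 + 8k^3 + 23k^2 + 28k + 12) + (-11k^3 - 41k^2 + 4k + 84)
  k^4 + 8k^3 + 23k^2 + 28k + 12 = (-(1/11)k - 47/121)(-11k^3 - 41k^2 + 4k + 84) + ((900/121)k^2 + (4500/121)k + 5400/121)
  -11k^3 - 41k^2 + 4k + 84 = (-(1331/900)k + 847/450)((900/121)k^2 + (4500/121)k + 5400/121) + (0)
Last nonzero remainder: (900/121)k^2 + (4500/121)k + 5400/121. Dividing through by 900/121 gives the monic gcd k^2 + 5k + 6.

k^2 + 5k + 6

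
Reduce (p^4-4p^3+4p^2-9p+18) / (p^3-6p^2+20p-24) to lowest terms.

(p^3-2p^2-9)/(p^2-4p+12)

Euclidean algorithm in ℚ[p]:
  p^4-4p^3+4p^2-9p+18 = (p+2)(p^3-6p^2+20p-24) + (-4p^2-25p+66)
  p^3-6p^2+20p-24 = (-(1/4)p+49/16)(-4p^2-25p+66) + ((1809/16)p-1809/8)
  -4p^2-25p+66 = (-(64/1809)p-176/603)((1809/16)p-1809/8) + (0)
Last nonzero remainder: (1809/16)p-1809/8. Dividing through by 1809/16 gives the monic gcd p-2.
Cancel p-2 from numerator and denominator to get the reduced form.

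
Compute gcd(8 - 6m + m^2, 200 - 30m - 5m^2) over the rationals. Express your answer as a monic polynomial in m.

-4 + m

By polynomial division,
  m^2 - 6m + 8 = (-1/5)(-5m^2 - 30m + 200) + (-12m + 48)
  -5m^2 - 30m + 200 = ((5/12)m + 25/6)(-12m + 48) + (0)
Last nonzero remainder: -12m + 48. Dividing through by -12 gives the monic gcd m - 4.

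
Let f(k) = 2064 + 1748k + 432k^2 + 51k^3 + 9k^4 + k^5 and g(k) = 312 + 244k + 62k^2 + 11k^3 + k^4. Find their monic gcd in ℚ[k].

12 + 8k + k^2

Apply the Euclidean algorithm:
  k^5 + 9k^4 + 51k^3 + 432k^2 + 1748k + 2064 = (k − 2)(k^4 + 11k^3 + 62k^2 + 244k + 312) + (11k^3 + 312k^2 + 1924k + 2688)
  k^4 + 11k^3 + 62k^2 + 244k + 312 = ((1/11)k − 191/121)(11k^3 + 312k^2 + 1924k + 2688) + ((45930/121)k^2 + (367440/121)k + 551160/121)
  11k^3 + 312k^2 + 1924k + 2688 = ((1331/45930)k + 13552/22965)((45930/121)k^2 + (367440/121)k + 551160/121) + (0)
Last nonzero remainder: (45930/121)k^2 + (367440/121)k + 551160/121. Dividing through by 45930/121 gives the monic gcd k^2 + 8k + 12.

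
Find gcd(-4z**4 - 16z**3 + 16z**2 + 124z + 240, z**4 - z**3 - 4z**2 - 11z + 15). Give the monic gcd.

Repeated division with remainder:
  -4z**4 - 16z**3 + 16z**2 + 124z + 240 = (-4)(z**4 - z**3 - 4z**2 - 11z + 15) + (-20z**3 + 80z + 300)
  z**4 - z**3 - 4z**2 - 11z + 15 = (-(1/20)z + 1/20)(-20z**3 + 80z + 300) + (0)
Last nonzero remainder: -20z**3 + 80z + 300. Dividing through by -20 gives the monic gcd z**3 - 4z - 15.

z**3 - 4z - 15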